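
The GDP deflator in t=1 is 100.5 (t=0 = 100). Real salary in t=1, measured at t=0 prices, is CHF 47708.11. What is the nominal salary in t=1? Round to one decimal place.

Nominal = Real × (Index/100) = 47708.11 × (100.5/100)
        = 47708.11 × 1.005 = 47946.6505

47946.7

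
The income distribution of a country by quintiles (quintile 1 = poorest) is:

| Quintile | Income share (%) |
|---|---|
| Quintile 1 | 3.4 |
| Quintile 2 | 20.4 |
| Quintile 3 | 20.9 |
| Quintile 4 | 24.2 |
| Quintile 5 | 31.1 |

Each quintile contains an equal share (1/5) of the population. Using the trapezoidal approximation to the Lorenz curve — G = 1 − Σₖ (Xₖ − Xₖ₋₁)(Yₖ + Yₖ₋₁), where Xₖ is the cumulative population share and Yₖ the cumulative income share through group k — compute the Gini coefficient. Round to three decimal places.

0.237

Cumulative income shares Yₖ: 0.0340, 0.2380, 0.4470, 0.6890, 1.0000
Σ (Xₖ−Xₖ₋₁)(Yₖ+Yₖ₋₁) = (1/5)(0.0340+0.0000) + (1/5)(0.2380+0.0340) + (1/5)(0.4470+0.2380) + (1/5)(0.6890+0.4470) + (1/5)(1.0000+0.6890)
  = 0.0068 + 0.0544 + 0.1370 + 0.2272 + 0.3378 = 0.7632
G = 1 − 0.7632 = 0.2368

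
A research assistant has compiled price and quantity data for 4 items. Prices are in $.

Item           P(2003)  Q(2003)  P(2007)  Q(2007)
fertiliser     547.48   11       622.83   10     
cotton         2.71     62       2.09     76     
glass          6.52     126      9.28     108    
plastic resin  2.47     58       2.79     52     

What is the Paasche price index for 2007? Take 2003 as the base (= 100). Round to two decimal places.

115.68

Paasche price index uses current-period quantities as weights.
ΣP(2007)·Q(2007) = 622.83×10 + 2.09×76 + 9.28×108 + 2.79×52 = 6228.3 + 158.84 + 1002.24 + 145.08 = 7534.46
ΣP(2003)·Q(2007) = 547.48×10 + 2.71×76 + 6.52×108 + 2.47×52 = 5474.8 + 205.96 + 704.16 + 128.44 = 6513.36
Index = 7534.46 / 6513.36 × 100 = 115.6770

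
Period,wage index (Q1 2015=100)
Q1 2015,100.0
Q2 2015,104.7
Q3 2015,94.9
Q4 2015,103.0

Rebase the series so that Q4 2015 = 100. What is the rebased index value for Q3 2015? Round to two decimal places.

92.14

Rebased(Q3 2015) = 94.9 / 103.0 × 100 = 92.1359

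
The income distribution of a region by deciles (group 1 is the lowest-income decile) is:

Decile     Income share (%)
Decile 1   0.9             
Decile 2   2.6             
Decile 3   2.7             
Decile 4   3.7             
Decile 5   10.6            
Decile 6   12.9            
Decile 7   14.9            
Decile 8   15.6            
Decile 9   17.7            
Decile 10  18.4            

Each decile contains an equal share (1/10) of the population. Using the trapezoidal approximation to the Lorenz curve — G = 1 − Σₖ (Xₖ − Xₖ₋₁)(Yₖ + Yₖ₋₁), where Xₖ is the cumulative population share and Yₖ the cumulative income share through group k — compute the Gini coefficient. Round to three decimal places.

Cumulative income shares Yₖ: 0.0090, 0.0350, 0.0620, 0.0990, 0.2050, 0.3340, 0.4830, 0.6390, 0.8160, 1.0000
Σ (Xₖ−Xₖ₋₁)(Yₖ+Yₖ₋₁) = (1/10)(0.0090+0.0000) + (1/10)(0.0350+0.0090) + (1/10)(0.0620+0.0350) + (1/10)(0.0990+0.0620) + (1/10)(0.2050+0.0990) + (1/10)(0.3340+0.2050) + (1/10)(0.4830+0.3340) + (1/10)(0.6390+0.4830) + (1/10)(0.8160+0.6390) + (1/10)(1.0000+0.8160)
  = 0.0009 + 0.0044 + 0.0097 + 0.0161 + 0.0304 + 0.0539 + 0.0817 + 0.1122 + 0.1455 + 0.1816 = 0.6364
G = 1 − 0.6364 = 0.3636

0.364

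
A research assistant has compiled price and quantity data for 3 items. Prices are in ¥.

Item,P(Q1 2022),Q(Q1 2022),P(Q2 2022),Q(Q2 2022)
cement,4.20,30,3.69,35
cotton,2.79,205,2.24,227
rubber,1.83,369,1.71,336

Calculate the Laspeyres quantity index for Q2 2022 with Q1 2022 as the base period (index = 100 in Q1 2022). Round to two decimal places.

Laspeyres quantity index uses base-period prices as weights.
ΣP(Q1 2022)·Q(Q2 2022) = 4.20×35 + 2.79×227 + 1.83×336 = 147 + 633.33 + 614.88 = 1395.21
ΣP(Q1 2022)·Q(Q1 2022) = 4.20×30 + 2.79×205 + 1.83×369 = 126 + 571.95 + 675.27 = 1373.22
Index = 1395.21 / 1373.22 × 100 = 101.6013

101.60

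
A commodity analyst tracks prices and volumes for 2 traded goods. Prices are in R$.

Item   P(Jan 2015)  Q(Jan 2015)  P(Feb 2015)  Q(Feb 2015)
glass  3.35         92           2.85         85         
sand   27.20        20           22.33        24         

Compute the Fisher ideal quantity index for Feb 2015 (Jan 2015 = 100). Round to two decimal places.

109.90

Laspeyres component (base-period weights):
ΣP(Jan 2015)Q(Feb 2015) = 3.35×85 + 27.20×24 = 284.75 + 652.8 = 937.55
ΣP(Jan 2015)Q(Jan 2015) = 3.35×92 + 27.20×20 = 308.2 + 544 = 852.2
L = 937.55 / 852.2 × 100 = 110.0153
Paasche component (current-period weights):
ΣP(Feb 2015)Q(Feb 2015) = 2.85×85 + 22.33×24 = 242.25 + 535.92 = 778.17
ΣP(Feb 2015)Q(Jan 2015) = 2.85×92 + 22.33×20 = 262.2 + 446.6 = 708.8
P = 778.17 / 708.8 × 100 = 109.7870
Fisher = √(L × P) = √(110.0153 × 109.7870) = 109.9010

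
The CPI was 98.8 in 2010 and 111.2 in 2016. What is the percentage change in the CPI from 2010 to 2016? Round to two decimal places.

12.55%

Change = (111.2 − 98.8) / 98.8 × 100
       = 12.4 / 98.8 × 100 = 12.5506%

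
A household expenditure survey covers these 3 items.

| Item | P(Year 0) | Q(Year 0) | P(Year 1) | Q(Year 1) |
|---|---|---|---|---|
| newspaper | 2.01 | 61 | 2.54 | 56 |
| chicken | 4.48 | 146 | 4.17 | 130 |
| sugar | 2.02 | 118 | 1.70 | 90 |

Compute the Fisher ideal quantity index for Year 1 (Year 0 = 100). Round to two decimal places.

86.60

Laspeyres component (base-period weights):
ΣP(Year 0)Q(Year 1) = 2.01×56 + 4.48×130 + 2.02×90 = 112.56 + 582.4 + 181.8 = 876.76
ΣP(Year 0)Q(Year 0) = 2.01×61 + 4.48×146 + 2.02×118 = 122.61 + 654.08 + 238.36 = 1015.05
L = 876.76 / 1015.05 × 100 = 86.3760
Paasche component (current-period weights):
ΣP(Year 1)Q(Year 1) = 2.54×56 + 4.17×130 + 1.70×90 = 142.24 + 542.1 + 153 = 837.34
ΣP(Year 1)Q(Year 0) = 2.54×61 + 4.17×146 + 1.70×118 = 154.94 + 608.82 + 200.6 = 964.36
P = 837.34 / 964.36 × 100 = 86.8286
Fisher = √(L × P) = √(86.3760 × 86.8286) = 86.6020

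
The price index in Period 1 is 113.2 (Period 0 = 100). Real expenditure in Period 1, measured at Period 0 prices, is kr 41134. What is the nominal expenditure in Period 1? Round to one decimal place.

Nominal = Real × (Index/100) = 41134 × (113.2/100)
        = 41134 × 1.132 = 46563.6880

46563.7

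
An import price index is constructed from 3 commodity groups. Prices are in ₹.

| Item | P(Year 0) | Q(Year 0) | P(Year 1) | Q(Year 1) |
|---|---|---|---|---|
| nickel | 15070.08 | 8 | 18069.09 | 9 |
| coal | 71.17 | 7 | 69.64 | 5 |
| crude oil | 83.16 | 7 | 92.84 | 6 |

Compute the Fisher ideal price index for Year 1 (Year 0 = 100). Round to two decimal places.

119.79

Laspeyres component (base-period weights):
ΣP(Year 1)Q(Year 0) = 18069.09×8 + 69.64×7 + 92.84×7 = 144552.72 + 487.48 + 649.88 = 145690.08
ΣP(Year 0)Q(Year 0) = 15070.08×8 + 71.17×7 + 83.16×7 = 120560.64 + 498.19 + 582.12 = 121640.95
L = 145690.08 / 121640.95 × 100 = 119.7706
Paasche component (current-period weights):
ΣP(Year 1)Q(Year 1) = 18069.09×9 + 69.64×5 + 92.84×6 = 162621.81 + 348.2 + 557.04 = 163527.05
ΣP(Year 0)Q(Year 1) = 15070.08×9 + 71.17×5 + 83.16×6 = 135630.72 + 355.85 + 498.96 = 136485.53
P = 163527.05 / 136485.53 × 100 = 119.8127
Fisher = √(L × P) = √(119.7706 × 119.8127) = 119.7917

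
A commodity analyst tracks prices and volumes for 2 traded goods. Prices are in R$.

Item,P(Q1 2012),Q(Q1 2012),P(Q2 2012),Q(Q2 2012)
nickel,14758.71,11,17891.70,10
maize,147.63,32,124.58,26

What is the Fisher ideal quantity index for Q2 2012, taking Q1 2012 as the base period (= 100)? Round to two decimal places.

Laspeyres component (base-period weights):
ΣP(Q1 2012)Q(Q2 2012) = 14758.71×10 + 147.63×26 = 147587.1 + 3838.38 = 151425.48
ΣP(Q1 2012)Q(Q1 2012) = 14758.71×11 + 147.63×32 = 162345.81 + 4724.16 = 167069.97
L = 151425.48 / 167069.97 × 100 = 90.6360
Paasche component (current-period weights):
ΣP(Q2 2012)Q(Q2 2012) = 17891.70×10 + 124.58×26 = 178917 + 3239.08 = 182156.08
ΣP(Q2 2012)Q(Q1 2012) = 17891.70×11 + 124.58×32 = 196808.7 + 3986.56 = 200795.26
P = 182156.08 / 200795.26 × 100 = 90.7173
Fisher = √(L × P) = √(90.6360 × 90.7173) = 90.6766

90.68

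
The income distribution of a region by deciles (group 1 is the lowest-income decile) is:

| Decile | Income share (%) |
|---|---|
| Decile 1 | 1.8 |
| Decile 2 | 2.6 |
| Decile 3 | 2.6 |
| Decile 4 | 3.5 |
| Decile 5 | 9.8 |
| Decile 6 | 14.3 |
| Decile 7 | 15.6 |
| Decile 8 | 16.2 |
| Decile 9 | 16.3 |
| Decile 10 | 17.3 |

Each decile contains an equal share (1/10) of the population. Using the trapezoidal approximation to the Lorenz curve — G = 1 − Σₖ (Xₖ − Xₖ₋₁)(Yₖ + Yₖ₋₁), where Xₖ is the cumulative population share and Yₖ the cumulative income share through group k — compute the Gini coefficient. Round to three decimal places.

Cumulative income shares Yₖ: 0.0180, 0.0440, 0.0700, 0.1050, 0.2030, 0.3460, 0.5020, 0.6640, 0.8270, 1.0000
Σ (Xₖ−Xₖ₋₁)(Yₖ+Yₖ₋₁) = (1/10)(0.0180+0.0000) + (1/10)(0.0440+0.0180) + (1/10)(0.0700+0.0440) + (1/10)(0.1050+0.0700) + (1/10)(0.2030+0.1050) + (1/10)(0.3460+0.2030) + (1/10)(0.5020+0.3460) + (1/10)(0.6640+0.5020) + (1/10)(0.8270+0.6640) + (1/10)(1.0000+0.8270)
  = 0.0018 + 0.0062 + 0.0114 + 0.0175 + 0.0308 + 0.0549 + 0.0848 + 0.1166 + 0.1491 + 0.1827 = 0.6558
G = 1 − 0.6558 = 0.3442

0.344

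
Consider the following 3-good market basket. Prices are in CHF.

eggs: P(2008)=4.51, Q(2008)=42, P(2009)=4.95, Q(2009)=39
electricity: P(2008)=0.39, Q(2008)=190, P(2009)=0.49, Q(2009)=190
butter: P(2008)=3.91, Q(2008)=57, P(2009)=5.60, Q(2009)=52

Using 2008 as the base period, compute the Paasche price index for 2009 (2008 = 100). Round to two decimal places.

Paasche price index uses current-period quantities as weights.
ΣP(2009)·Q(2009) = 4.95×39 + 0.49×190 + 5.60×52 = 193.05 + 93.1 + 291.2 = 577.35
ΣP(2008)·Q(2009) = 4.51×39 + 0.39×190 + 3.91×52 = 175.89 + 74.1 + 203.32 = 453.31
Index = 577.35 / 453.31 × 100 = 127.3632

127.36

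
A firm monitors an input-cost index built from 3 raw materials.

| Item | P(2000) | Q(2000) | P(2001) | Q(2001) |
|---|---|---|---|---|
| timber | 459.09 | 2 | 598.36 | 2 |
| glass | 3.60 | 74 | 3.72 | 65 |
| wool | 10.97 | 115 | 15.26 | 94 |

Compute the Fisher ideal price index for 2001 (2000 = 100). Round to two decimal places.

Laspeyres component (base-period weights):
ΣP(2001)Q(2000) = 598.36×2 + 3.72×74 + 15.26×115 = 1196.72 + 275.28 + 1754.9 = 3226.9
ΣP(2000)Q(2000) = 459.09×2 + 3.60×74 + 10.97×115 = 918.18 + 266.4 + 1261.55 = 2446.13
L = 3226.9 / 2446.13 × 100 = 131.9186
Paasche component (current-period weights):
ΣP(2001)Q(2001) = 598.36×2 + 3.72×65 + 15.26×94 = 1196.72 + 241.8 + 1434.44 = 2872.96
ΣP(2000)Q(2001) = 459.09×2 + 3.60×65 + 10.97×94 = 918.18 + 234 + 1031.18 = 2183.36
P = 2872.96 / 2183.36 × 100 = 131.5843
Fisher = √(L × P) = √(131.9186 × 131.5843) = 131.7514

131.75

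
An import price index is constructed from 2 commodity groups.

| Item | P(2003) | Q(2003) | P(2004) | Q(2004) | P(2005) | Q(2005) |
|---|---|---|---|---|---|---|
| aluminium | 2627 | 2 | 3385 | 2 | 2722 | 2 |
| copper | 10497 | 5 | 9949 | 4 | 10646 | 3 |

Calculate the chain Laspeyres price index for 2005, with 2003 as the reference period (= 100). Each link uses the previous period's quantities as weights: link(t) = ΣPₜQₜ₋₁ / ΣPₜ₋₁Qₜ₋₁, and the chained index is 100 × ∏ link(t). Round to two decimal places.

100.95

Link 2003→2004:
ΣP(2004)Q(2003) = 3385×2 + 9949×5 = 6770 + 49745 = 56515
ΣP(2003)Q(2003) = 2627×2 + 10497×5 = 5254 + 52485 = 57739
link = 56515/57739 = 0.978801
Link 2004→2005:
ΣP(2005)Q(2004) = 2722×2 + 10646×4 = 5444 + 42584 = 48028
ΣP(2004)Q(2004) = 3385×2 + 9949×4 = 6770 + 39796 = 46566
link = 48028/46566 = 1.031396
Chained index = 100 × 0.978801 × 1.031396 = 100.9532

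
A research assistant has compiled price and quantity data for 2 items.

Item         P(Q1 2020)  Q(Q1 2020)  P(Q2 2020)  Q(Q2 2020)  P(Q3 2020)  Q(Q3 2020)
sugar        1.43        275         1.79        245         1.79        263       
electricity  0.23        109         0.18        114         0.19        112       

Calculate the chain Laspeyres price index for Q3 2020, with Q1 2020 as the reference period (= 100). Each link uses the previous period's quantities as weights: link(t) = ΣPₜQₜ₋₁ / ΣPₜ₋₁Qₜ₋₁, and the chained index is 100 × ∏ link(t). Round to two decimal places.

Link Q1 2020→Q2 2020:
ΣP(Q2 2020)Q(Q1 2020) = 1.79×275 + 0.18×109 = 492.25 + 19.62 = 511.87
ΣP(Q1 2020)Q(Q1 2020) = 1.43×275 + 0.23×109 = 393.25 + 25.07 = 418.32
link = 511.87/418.32 = 1.223633
Link Q2 2020→Q3 2020:
ΣP(Q3 2020)Q(Q2 2020) = 1.79×245 + 0.19×114 = 438.55 + 21.66 = 460.21
ΣP(Q2 2020)Q(Q2 2020) = 1.79×245 + 0.18×114 = 438.55 + 20.52 = 459.07
link = 460.21/459.07 = 1.002483
Chained index = 100 × 1.223633 × 1.002483 = 122.6671

122.67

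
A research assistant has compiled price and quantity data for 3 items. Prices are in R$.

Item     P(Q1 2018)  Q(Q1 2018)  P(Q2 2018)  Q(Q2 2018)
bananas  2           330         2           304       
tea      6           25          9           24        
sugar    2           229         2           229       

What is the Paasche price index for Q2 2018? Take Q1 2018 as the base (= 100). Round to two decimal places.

105.95

Paasche price index uses current-period quantities as weights.
ΣP(Q2 2018)·Q(Q2 2018) = 2×304 + 9×24 + 2×229 = 608 + 216 + 458 = 1282
ΣP(Q1 2018)·Q(Q2 2018) = 2×304 + 6×24 + 2×229 = 608 + 144 + 458 = 1210
Index = 1282 / 1210 × 100 = 105.9504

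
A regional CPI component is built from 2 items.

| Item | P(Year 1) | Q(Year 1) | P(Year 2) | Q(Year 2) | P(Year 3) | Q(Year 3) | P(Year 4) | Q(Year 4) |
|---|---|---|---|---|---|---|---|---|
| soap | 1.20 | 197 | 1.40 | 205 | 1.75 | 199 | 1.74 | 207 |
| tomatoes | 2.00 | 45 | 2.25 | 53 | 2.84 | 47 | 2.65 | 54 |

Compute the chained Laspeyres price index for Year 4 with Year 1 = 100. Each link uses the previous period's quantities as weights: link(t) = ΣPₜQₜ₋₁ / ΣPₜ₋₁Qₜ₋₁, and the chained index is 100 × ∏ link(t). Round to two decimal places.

Link Year 1→Year 2:
ΣP(Year 2)Q(Year 1) = 1.40×197 + 2.25×45 = 275.8 + 101.25 = 377.05
ΣP(Year 1)Q(Year 1) = 1.20×197 + 2.00×45 = 236.4 + 90 = 326.4
link = 377.05/326.4 = 1.155178
Link Year 2→Year 3:
ΣP(Year 3)Q(Year 2) = 1.75×205 + 2.84×53 = 358.75 + 150.52 = 509.27
ΣP(Year 2)Q(Year 2) = 1.40×205 + 2.25×53 = 287 + 119.25 = 406.25
link = 509.27/406.25 = 1.253588
Link Year 3→Year 4:
ΣP(Year 4)Q(Year 3) = 1.74×199 + 2.65×47 = 346.26 + 124.55 = 470.81
ΣP(Year 3)Q(Year 3) = 1.75×199 + 2.84×47 = 348.25 + 133.48 = 481.73
link = 470.81/481.73 = 0.977332
Chained index = 100 × 1.155178 × 1.253588 × 0.977332 = 141.5290

141.53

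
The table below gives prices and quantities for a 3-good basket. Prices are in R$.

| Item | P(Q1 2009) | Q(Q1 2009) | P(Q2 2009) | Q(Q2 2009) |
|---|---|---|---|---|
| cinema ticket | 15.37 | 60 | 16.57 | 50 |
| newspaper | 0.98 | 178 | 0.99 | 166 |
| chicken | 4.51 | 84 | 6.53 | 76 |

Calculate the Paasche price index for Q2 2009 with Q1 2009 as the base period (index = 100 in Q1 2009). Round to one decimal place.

116.9

Paasche price index uses current-period quantities as weights.
ΣP(Q2 2009)·Q(Q2 2009) = 16.57×50 + 0.99×166 + 6.53×76 = 828.5 + 164.34 + 496.28 = 1489.12
ΣP(Q1 2009)·Q(Q2 2009) = 15.37×50 + 0.98×166 + 4.51×76 = 768.5 + 162.68 + 342.76 = 1273.94
Index = 1489.12 / 1273.94 × 100 = 116.8909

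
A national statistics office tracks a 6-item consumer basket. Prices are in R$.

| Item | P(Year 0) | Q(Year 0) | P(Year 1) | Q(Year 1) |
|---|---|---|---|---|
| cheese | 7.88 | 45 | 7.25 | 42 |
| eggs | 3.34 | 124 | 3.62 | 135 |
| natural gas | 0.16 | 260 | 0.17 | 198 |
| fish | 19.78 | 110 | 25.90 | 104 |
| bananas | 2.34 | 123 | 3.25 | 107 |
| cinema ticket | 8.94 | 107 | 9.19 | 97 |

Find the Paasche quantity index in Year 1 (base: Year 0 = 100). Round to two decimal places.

Paasche quantity index uses current-period prices as weights.
ΣP(Year 1)·Q(Year 1) = 7.25×42 + 3.62×135 + 0.17×198 + 25.90×104 + 3.25×107 + 9.19×97 = 304.5 + 488.7 + 33.66 + 2693.6 + 347.75 + 891.43 = 4759.64
ΣP(Year 1)·Q(Year 0) = 7.25×45 + 3.62×124 + 0.17×260 + 25.90×110 + 3.25×123 + 9.19×107 = 326.25 + 448.88 + 44.2 + 2849 + 399.75 + 983.33 = 5051.41
Index = 4759.64 / 5051.41 × 100 = 94.2240

94.22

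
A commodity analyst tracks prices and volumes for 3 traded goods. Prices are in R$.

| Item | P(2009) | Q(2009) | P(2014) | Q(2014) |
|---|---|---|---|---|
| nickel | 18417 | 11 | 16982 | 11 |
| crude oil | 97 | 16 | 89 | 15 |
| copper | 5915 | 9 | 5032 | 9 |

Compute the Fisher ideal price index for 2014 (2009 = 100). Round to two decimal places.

90.73

Laspeyres component (base-period weights):
ΣP(2014)Q(2009) = 16982×11 + 89×16 + 5032×9 = 186802 + 1424 + 45288 = 233514
ΣP(2009)Q(2009) = 18417×11 + 97×16 + 5915×9 = 202587 + 1552 + 53235 = 257374
L = 233514 / 257374 × 100 = 90.7294
Paasche component (current-period weights):
ΣP(2014)Q(2014) = 16982×11 + 89×15 + 5032×9 = 186802 + 1335 + 45288 = 233425
ΣP(2009)Q(2014) = 18417×11 + 97×15 + 5915×9 = 202587 + 1455 + 53235 = 257277
P = 233425 / 257277 × 100 = 90.7291
Fisher = √(L × P) = √(90.7294 × 90.7291) = 90.7293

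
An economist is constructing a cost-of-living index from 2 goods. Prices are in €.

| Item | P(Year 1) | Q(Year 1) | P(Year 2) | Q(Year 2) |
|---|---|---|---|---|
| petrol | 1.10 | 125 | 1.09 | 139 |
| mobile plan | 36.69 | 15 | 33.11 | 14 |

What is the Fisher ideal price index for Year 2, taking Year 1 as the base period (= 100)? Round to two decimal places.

Laspeyres component (base-period weights):
ΣP(Year 2)Q(Year 1) = 1.09×125 + 33.11×15 = 136.25 + 496.65 = 632.9
ΣP(Year 1)Q(Year 1) = 1.10×125 + 36.69×15 = 137.5 + 550.35 = 687.85
L = 632.9 / 687.85 × 100 = 92.0113
Paasche component (current-period weights):
ΣP(Year 2)Q(Year 2) = 1.09×139 + 33.11×14 = 151.51 + 463.54 = 615.05
ΣP(Year 1)Q(Year 2) = 1.10×139 + 36.69×14 = 152.9 + 513.66 = 666.56
P = 615.05 / 666.56 × 100 = 92.2723
Fisher = √(L × P) = √(92.0113 × 92.2723) = 92.1417

92.14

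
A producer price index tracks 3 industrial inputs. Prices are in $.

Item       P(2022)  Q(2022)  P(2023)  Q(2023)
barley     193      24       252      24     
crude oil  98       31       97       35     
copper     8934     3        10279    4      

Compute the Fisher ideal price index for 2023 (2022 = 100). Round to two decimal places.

Laspeyres component (base-period weights):
ΣP(2023)Q(2022) = 252×24 + 97×31 + 10279×3 = 6048 + 3007 + 30837 = 39892
ΣP(2022)Q(2022) = 193×24 + 98×31 + 8934×3 = 4632 + 3038 + 26802 = 34472
L = 39892 / 34472 × 100 = 115.7229
Paasche component (current-period weights):
ΣP(2023)Q(2023) = 252×24 + 97×35 + 10279×4 = 6048 + 3395 + 41116 = 50559
ΣP(2022)Q(2023) = 193×24 + 98×35 + 8934×4 = 4632 + 3430 + 35736 = 43798
P = 50559 / 43798 × 100 = 115.4368
Fisher = √(L × P) = √(115.7229 × 115.4368) = 115.5798

115.58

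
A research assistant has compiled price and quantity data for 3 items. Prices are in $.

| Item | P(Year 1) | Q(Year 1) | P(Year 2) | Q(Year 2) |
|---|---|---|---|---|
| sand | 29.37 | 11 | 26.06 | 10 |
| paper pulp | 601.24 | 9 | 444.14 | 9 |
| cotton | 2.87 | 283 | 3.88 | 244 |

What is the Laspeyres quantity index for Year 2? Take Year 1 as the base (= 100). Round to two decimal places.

97.84

Laspeyres quantity index uses base-period prices as weights.
ΣP(Year 1)·Q(Year 2) = 29.37×10 + 601.24×9 + 2.87×244 = 293.7 + 5411.16 + 700.28 = 6405.14
ΣP(Year 1)·Q(Year 1) = 29.37×11 + 601.24×9 + 2.87×283 = 323.07 + 5411.16 + 812.21 = 6546.44
Index = 6405.14 / 6546.44 × 100 = 97.8416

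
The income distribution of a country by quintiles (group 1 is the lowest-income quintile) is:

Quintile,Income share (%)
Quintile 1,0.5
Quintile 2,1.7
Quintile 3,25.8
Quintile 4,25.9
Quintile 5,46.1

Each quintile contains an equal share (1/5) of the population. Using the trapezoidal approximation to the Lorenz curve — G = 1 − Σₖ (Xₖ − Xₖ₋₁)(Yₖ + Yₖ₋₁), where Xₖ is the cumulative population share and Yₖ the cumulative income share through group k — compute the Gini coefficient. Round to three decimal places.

0.462

Cumulative income shares Yₖ: 0.0050, 0.0220, 0.2800, 0.5390, 1.0000
Σ (Xₖ−Xₖ₋₁)(Yₖ+Yₖ₋₁) = (1/5)(0.0050+0.0000) + (1/5)(0.0220+0.0050) + (1/5)(0.2800+0.0220) + (1/5)(0.5390+0.2800) + (1/5)(1.0000+0.5390)
  = 0.0010 + 0.0054 + 0.0604 + 0.1638 + 0.3078 = 0.5384
G = 1 − 0.5384 = 0.4616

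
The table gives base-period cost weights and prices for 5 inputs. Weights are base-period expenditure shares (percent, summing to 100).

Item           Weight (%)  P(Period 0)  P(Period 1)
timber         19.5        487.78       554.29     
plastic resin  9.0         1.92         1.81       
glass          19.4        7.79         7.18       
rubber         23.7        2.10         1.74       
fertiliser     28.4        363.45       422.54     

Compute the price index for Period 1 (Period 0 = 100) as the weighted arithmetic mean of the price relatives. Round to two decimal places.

timber: 19.5 × (554.29/487.78) = 19.5 × 1.136352 = 22.1589
plastic resin: 9.0 × (1.81/1.92) = 9.0 × 0.942708 = 8.4844
glass: 19.4 × (7.18/7.79) = 19.4 × 0.921694 = 17.8809
rubber: 23.7 × (1.74/2.10) = 23.7 × 0.828571 = 19.6371
fertiliser: 28.4 × (422.54/363.45) = 28.4 × 1.162581 = 33.0173
Index = Σ wᵢ·(p₁ᵢ/p₀ᵢ) = 22.1589 + 8.4844 + 17.8809 + 19.6371 + 33.0173 = 101.1786

101.18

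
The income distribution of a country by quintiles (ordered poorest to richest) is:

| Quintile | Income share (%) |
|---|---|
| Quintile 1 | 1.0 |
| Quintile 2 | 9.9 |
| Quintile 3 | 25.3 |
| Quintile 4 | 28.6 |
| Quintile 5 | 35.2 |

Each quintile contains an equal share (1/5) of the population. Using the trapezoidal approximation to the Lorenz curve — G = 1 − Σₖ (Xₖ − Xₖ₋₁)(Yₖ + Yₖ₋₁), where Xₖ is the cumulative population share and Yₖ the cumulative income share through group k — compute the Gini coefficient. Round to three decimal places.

0.348

Cumulative income shares Yₖ: 0.0100, 0.1090, 0.3620, 0.6480, 1.0000
Σ (Xₖ−Xₖ₋₁)(Yₖ+Yₖ₋₁) = (1/5)(0.0100+0.0000) + (1/5)(0.1090+0.0100) + (1/5)(0.3620+0.1090) + (1/5)(0.6480+0.3620) + (1/5)(1.0000+0.6480)
  = 0.0020 + 0.0238 + 0.0942 + 0.2020 + 0.3296 = 0.6516
G = 1 − 0.6516 = 0.3484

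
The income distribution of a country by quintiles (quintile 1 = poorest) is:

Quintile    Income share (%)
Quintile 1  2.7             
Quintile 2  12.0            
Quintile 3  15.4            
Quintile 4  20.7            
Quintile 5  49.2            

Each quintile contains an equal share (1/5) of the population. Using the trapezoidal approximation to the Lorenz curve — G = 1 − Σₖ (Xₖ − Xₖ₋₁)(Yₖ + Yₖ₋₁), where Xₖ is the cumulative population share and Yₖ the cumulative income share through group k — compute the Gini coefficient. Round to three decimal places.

0.407

Cumulative income shares Yₖ: 0.0270, 0.1470, 0.3010, 0.5080, 1.0000
Σ (Xₖ−Xₖ₋₁)(Yₖ+Yₖ₋₁) = (1/5)(0.0270+0.0000) + (1/5)(0.1470+0.0270) + (1/5)(0.3010+0.1470) + (1/5)(0.5080+0.3010) + (1/5)(1.0000+0.5080)
  = 0.0054 + 0.0348 + 0.0896 + 0.1618 + 0.3016 = 0.5932
G = 1 − 0.5932 = 0.4068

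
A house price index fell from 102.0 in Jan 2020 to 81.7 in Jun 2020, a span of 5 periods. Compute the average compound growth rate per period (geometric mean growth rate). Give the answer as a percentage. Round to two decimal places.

-4.34%

Growth factor = (81.7/102.0)^(1/5) = (0.800980)^(1/5) = 0.956587
Growth rate = 0.956587 − 1 = -0.043413 = -4.3413%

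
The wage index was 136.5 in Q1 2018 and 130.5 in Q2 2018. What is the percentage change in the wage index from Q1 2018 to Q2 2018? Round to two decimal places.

-4.40%

Change = (130.5 − 136.5) / 136.5 × 100
       = -6.0 / 136.5 × 100 = -4.3956%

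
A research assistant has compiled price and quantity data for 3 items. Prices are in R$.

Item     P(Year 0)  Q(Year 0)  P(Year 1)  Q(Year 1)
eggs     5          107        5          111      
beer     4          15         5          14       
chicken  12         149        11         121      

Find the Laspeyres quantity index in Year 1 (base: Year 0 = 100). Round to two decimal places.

86.57

Laspeyres quantity index uses base-period prices as weights.
ΣP(Year 0)·Q(Year 1) = 5×111 + 4×14 + 12×121 = 555 + 56 + 1452 = 2063
ΣP(Year 0)·Q(Year 0) = 5×107 + 4×15 + 12×149 = 535 + 60 + 1788 = 2383
Index = 2063 / 2383 × 100 = 86.5715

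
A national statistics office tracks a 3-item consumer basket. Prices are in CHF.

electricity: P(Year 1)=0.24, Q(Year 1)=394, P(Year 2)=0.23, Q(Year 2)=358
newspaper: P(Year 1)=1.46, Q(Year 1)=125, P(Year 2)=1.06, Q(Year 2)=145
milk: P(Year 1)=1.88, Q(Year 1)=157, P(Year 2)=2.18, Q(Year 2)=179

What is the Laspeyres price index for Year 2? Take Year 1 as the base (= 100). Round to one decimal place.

Laspeyres price index uses base-period quantities as weights.
ΣP(Year 2)·Q(Year 1) = 0.23×394 + 1.06×125 + 2.18×157 = 90.62 + 132.5 + 342.26 = 565.38
ΣP(Year 1)·Q(Year 1) = 0.24×394 + 1.46×125 + 1.88×157 = 94.56 + 182.5 + 295.16 = 572.22
Index = 565.38 / 572.22 × 100 = 98.8047

98.8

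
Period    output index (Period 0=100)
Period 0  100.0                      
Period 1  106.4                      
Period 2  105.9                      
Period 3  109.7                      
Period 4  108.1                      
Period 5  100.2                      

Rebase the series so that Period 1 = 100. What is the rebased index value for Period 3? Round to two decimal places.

Rebased(Period 3) = 109.7 / 106.4 × 100 = 103.1015

103.10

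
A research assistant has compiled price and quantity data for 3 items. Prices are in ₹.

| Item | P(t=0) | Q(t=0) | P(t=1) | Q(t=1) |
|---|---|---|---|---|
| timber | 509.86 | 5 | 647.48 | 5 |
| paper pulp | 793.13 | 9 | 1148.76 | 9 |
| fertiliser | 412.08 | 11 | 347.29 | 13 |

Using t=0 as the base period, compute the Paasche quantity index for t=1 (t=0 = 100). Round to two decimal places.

103.99

Paasche quantity index uses current-period prices as weights.
ΣP(t=1)·Q(t=1) = 647.48×5 + 1148.76×9 + 347.29×13 = 3237.4 + 10338.84 + 4514.77 = 18091.01
ΣP(t=1)·Q(t=0) = 647.48×5 + 1148.76×9 + 347.29×11 = 3237.4 + 10338.84 + 3820.19 = 17396.43
Index = 18091.01 / 17396.43 × 100 = 103.9927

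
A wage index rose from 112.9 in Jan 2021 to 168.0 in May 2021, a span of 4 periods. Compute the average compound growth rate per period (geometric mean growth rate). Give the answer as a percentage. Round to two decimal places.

10.45%

Growth factor = (168.0/112.9)^(1/4) = (1.488043)^(1/4) = 1.104470
Growth rate = 1.104470 − 1 = 0.104470 = 10.4470%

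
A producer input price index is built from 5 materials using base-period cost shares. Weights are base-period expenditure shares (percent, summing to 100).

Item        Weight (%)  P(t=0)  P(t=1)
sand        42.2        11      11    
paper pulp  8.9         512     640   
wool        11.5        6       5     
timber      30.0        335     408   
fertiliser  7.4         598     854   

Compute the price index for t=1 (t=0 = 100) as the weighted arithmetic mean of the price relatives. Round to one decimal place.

110.0

sand: 42.2 × (11/11) = 42.2 × 1.000000 = 42.2000
paper pulp: 8.9 × (640/512) = 8.9 × 1.250000 = 11.1250
wool: 11.5 × (5/6) = 11.5 × 0.833333 = 9.5833
timber: 30.0 × (408/335) = 30.0 × 1.217910 = 36.5373
fertiliser: 7.4 × (854/598) = 7.4 × 1.428094 = 10.5679
Index = Σ wᵢ·(p₁ᵢ/p₀ᵢ) = 42.2000 + 11.1250 + 9.5833 + 36.5373 + 10.5679 = 110.0135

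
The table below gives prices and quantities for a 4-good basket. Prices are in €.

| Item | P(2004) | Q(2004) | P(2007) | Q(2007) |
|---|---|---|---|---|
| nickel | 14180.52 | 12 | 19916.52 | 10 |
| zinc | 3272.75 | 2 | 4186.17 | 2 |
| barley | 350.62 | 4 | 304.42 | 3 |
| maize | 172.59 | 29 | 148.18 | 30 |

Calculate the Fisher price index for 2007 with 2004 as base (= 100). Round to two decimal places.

137.91

Laspeyres component (base-period weights):
ΣP(2007)Q(2004) = 19916.52×12 + 4186.17×2 + 304.42×4 + 148.18×29 = 238998.24 + 8372.34 + 1217.68 + 4297.22 = 252885.48
ΣP(2004)Q(2004) = 14180.52×12 + 3272.75×2 + 350.62×4 + 172.59×29 = 170166.24 + 6545.5 + 1402.48 + 5005.11 = 183119.33
L = 252885.48 / 183119.33 × 100 = 138.0987
Paasche component (current-period weights):
ΣP(2007)Q(2007) = 19916.52×10 + 4186.17×2 + 304.42×3 + 148.18×30 = 199165.2 + 8372.34 + 913.26 + 4445.4 = 212896.2
ΣP(2004)Q(2007) = 14180.52×10 + 3272.75×2 + 350.62×3 + 172.59×30 = 141805.2 + 6545.5 + 1051.86 + 5177.7 = 154580.26
P = 212896.2 / 154580.26 × 100 = 137.7253
Fisher = √(L × P) = √(138.0987 × 137.7253) = 137.9119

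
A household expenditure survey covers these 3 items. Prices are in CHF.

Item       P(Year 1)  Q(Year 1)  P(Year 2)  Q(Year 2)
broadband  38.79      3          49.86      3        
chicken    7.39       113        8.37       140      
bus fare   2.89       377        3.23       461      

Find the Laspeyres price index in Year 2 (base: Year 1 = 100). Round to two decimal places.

Laspeyres price index uses base-period quantities as weights.
ΣP(Year 2)·Q(Year 1) = 49.86×3 + 8.37×113 + 3.23×377 = 149.58 + 945.81 + 1217.71 = 2313.1
ΣP(Year 1)·Q(Year 1) = 38.79×3 + 7.39×113 + 2.89×377 = 116.37 + 835.07 + 1089.53 = 2040.97
Index = 2313.1 / 2040.97 × 100 = 113.3334

113.33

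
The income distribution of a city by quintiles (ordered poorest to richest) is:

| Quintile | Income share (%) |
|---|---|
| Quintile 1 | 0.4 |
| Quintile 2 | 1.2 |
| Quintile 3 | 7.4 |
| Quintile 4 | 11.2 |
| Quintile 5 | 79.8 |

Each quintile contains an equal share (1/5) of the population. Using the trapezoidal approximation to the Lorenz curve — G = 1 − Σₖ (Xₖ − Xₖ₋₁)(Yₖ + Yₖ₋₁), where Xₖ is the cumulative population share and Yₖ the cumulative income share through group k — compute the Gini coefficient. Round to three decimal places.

Cumulative income shares Yₖ: 0.0040, 0.0160, 0.0900, 0.2020, 1.0000
Σ (Xₖ−Xₖ₋₁)(Yₖ+Yₖ₋₁) = (1/5)(0.0040+0.0000) + (1/5)(0.0160+0.0040) + (1/5)(0.0900+0.0160) + (1/5)(0.2020+0.0900) + (1/5)(1.0000+0.2020)
  = 0.0008 + 0.0040 + 0.0212 + 0.0584 + 0.2404 = 0.3248
G = 1 − 0.3248 = 0.6752

0.675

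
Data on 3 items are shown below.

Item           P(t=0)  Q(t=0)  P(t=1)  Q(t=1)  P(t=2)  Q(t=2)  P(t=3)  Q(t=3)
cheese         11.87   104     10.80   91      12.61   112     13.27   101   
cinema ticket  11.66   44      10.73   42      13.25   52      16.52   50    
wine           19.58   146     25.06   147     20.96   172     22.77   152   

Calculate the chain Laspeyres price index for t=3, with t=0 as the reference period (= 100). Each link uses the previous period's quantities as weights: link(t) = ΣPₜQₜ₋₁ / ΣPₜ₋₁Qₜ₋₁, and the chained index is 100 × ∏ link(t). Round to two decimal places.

117.04

Link t=0→t=1:
ΣP(t=1)Q(t=0) = 10.80×104 + 10.73×44 + 25.06×146 = 1123.2 + 472.12 + 3658.76 = 5254.08
ΣP(t=0)Q(t=0) = 11.87×104 + 11.66×44 + 19.58×146 = 1234.48 + 513.04 + 2858.68 = 4606.2
link = 5254.08/4606.2 = 1.140654
Link t=1→t=2:
ΣP(t=2)Q(t=1) = 12.61×91 + 13.25×42 + 20.96×147 = 1147.51 + 556.5 + 3081.12 = 4785.13
ΣP(t=1)Q(t=1) = 10.80×91 + 10.73×42 + 25.06×147 = 982.8 + 450.66 + 3683.82 = 5117.28
link = 4785.13/5117.28 = 0.935092
Link t=2→t=3:
ΣP(t=3)Q(t=2) = 13.27×112 + 16.52×52 + 22.77×172 = 1486.24 + 859.04 + 3916.44 = 6261.72
ΣP(t=2)Q(t=2) = 12.61×112 + 13.25×52 + 20.96×172 = 1412.32 + 689 + 3605.12 = 5706.44
link = 6261.72/5706.44 = 1.097308
Chained index = 100 × 1.140654 × 0.935092 × 1.097308 = 117.0407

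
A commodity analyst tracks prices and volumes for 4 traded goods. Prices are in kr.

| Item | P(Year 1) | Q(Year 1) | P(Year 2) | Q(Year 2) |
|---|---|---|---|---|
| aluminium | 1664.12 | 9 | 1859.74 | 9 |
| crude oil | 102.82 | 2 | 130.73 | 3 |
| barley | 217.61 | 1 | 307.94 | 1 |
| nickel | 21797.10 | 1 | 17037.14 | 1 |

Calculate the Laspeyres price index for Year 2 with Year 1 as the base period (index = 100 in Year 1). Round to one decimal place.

92.3

Laspeyres price index uses base-period quantities as weights.
ΣP(Year 2)·Q(Year 1) = 1859.74×9 + 130.73×2 + 307.94×1 + 17037.14×1 = 16737.66 + 261.46 + 307.94 + 17037.14 = 34344.2
ΣP(Year 1)·Q(Year 1) = 1664.12×9 + 102.82×2 + 217.61×1 + 21797.10×1 = 14977.08 + 205.64 + 217.61 + 21797.1 = 37197.43
Index = 34344.2 / 37197.43 × 100 = 92.3295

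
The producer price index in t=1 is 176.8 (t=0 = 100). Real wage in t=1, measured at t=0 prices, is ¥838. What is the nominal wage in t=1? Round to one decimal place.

1481.6

Nominal = Real × (Index/100) = 838 × (176.8/100)
        = 838 × 1.768 = 1481.5840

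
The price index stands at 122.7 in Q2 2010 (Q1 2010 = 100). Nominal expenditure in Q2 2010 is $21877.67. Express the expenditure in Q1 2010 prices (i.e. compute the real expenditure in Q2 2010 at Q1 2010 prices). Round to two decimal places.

Real = Nominal ÷ (Index/100) = 21877.67 ÷ (122.7/100)
     = 21877.67 ÷ 1.227 = 17830.2119

17830.21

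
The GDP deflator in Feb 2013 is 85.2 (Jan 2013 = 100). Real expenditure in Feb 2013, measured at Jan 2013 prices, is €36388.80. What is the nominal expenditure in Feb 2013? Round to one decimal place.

Nominal = Real × (Index/100) = 36388.80 × (85.2/100)
        = 36388.80 × 0.852 = 31003.2576

31003.3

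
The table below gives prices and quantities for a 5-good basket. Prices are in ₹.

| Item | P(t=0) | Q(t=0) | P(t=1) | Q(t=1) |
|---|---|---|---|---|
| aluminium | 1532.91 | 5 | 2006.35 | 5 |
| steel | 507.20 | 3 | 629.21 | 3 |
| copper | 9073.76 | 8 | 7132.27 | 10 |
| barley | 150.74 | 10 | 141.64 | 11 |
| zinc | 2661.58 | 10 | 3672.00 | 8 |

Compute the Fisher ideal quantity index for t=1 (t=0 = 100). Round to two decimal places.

109.17

Laspeyres component (base-period weights):
ΣP(t=0)Q(t=1) = 1532.91×5 + 507.20×3 + 9073.76×10 + 150.74×11 + 2661.58×8 = 7664.55 + 1521.6 + 90737.6 + 1658.14 + 21292.64 = 122874.53
ΣP(t=0)Q(t=0) = 1532.91×5 + 507.20×3 + 9073.76×8 + 150.74×10 + 2661.58×10 = 7664.55 + 1521.6 + 72590.08 + 1507.4 + 26615.8 = 109899.43
L = 122874.53 / 109899.43 × 100 = 111.8063
Paasche component (current-period weights):
ΣP(t=1)Q(t=1) = 2006.35×5 + 629.21×3 + 7132.27×10 + 141.64×11 + 3672.00×8 = 10031.75 + 1887.63 + 71322.7 + 1558.04 + 29376 = 114176.12
ΣP(t=1)Q(t=0) = 2006.35×5 + 629.21×3 + 7132.27×8 + 141.64×10 + 3672.00×10 = 10031.75 + 1887.63 + 57058.16 + 1416.4 + 36720 = 107113.94
P = 114176.12 / 107113.94 × 100 = 106.5931
Fisher = √(L × P) = √(111.8063 × 106.5931) = 109.1686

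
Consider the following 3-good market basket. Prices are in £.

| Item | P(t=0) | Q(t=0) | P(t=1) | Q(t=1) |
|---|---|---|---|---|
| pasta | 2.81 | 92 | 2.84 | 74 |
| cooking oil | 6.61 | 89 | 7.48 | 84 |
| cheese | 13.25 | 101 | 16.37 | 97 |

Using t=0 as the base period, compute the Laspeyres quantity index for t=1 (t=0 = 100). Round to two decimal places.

Laspeyres quantity index uses base-period prices as weights.
ΣP(t=0)·Q(t=1) = 2.81×74 + 6.61×84 + 13.25×97 = 207.94 + 555.24 + 1285.25 = 2048.43
ΣP(t=0)·Q(t=0) = 2.81×92 + 6.61×89 + 13.25×101 = 258.52 + 588.29 + 1338.25 = 2185.06
Index = 2048.43 / 2185.06 × 100 = 93.7471

93.75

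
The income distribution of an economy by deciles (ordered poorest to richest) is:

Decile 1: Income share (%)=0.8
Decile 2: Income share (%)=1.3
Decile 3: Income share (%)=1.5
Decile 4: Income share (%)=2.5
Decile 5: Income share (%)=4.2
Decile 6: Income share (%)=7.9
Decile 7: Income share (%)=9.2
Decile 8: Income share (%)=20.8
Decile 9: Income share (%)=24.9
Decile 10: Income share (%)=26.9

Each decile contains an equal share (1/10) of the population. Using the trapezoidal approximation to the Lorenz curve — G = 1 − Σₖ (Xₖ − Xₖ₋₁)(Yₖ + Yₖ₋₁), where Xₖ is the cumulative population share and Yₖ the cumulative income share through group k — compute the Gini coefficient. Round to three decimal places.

0.520

Cumulative income shares Yₖ: 0.0080, 0.0210, 0.0360, 0.0610, 0.1030, 0.1820, 0.2740, 0.4820, 0.7310, 1.0000
Σ (Xₖ−Xₖ₋₁)(Yₖ+Yₖ₋₁) = (1/10)(0.0080+0.0000) + (1/10)(0.0210+0.0080) + (1/10)(0.0360+0.0210) + (1/10)(0.0610+0.0360) + (1/10)(0.1030+0.0610) + (1/10)(0.1820+0.1030) + (1/10)(0.2740+0.1820) + (1/10)(0.4820+0.2740) + (1/10)(0.7310+0.4820) + (1/10)(1.0000+0.7310)
  = 0.0008 + 0.0029 + 0.0057 + 0.0097 + 0.0164 + 0.0285 + 0.0456 + 0.0756 + 0.1213 + 0.1731 = 0.4796
G = 1 − 0.4796 = 0.5204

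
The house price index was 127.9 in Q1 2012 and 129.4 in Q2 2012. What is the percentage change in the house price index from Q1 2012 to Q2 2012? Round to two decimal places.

1.17%

Change = (129.4 − 127.9) / 127.9 × 100
       = 1.5 / 127.9 × 100 = 1.1728%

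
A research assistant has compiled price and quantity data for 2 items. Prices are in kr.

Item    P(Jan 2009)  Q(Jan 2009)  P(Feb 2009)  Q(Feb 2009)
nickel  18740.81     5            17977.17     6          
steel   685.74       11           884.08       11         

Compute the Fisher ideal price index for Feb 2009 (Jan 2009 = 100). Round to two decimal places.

98.19

Laspeyres component (base-period weights):
ΣP(Feb 2009)Q(Jan 2009) = 17977.17×5 + 884.08×11 = 89885.85 + 9724.88 = 99610.73
ΣP(Jan 2009)Q(Jan 2009) = 18740.81×5 + 685.74×11 = 93704.05 + 7543.14 = 101247.19
L = 99610.73 / 101247.19 × 100 = 98.3837
Paasche component (current-period weights):
ΣP(Feb 2009)Q(Feb 2009) = 17977.17×6 + 884.08×11 = 107863.02 + 9724.88 = 117587.9
ΣP(Jan 2009)Q(Feb 2009) = 18740.81×6 + 685.74×11 = 112444.86 + 7543.14 = 119988
P = 117587.9 / 119988 × 100 = 97.9997
Fisher = √(L × P) = √(98.3837 × 97.9997) = 98.1915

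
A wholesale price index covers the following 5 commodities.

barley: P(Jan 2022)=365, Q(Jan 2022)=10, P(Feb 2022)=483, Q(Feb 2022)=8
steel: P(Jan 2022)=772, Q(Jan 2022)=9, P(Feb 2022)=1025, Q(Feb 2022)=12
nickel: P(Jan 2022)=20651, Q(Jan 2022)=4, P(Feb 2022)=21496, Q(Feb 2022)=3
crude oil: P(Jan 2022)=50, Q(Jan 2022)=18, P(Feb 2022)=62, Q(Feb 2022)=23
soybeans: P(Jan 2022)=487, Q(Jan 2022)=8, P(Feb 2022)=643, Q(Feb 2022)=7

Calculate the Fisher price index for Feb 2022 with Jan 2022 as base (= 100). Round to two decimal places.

109.24

Laspeyres component (base-period weights):
ΣP(Feb 2022)Q(Jan 2022) = 483×10 + 1025×9 + 21496×4 + 62×18 + 643×8 = 4830 + 9225 + 85984 + 1116 + 5144 = 106299
ΣP(Jan 2022)Q(Jan 2022) = 365×10 + 772×9 + 20651×4 + 50×18 + 487×8 = 3650 + 6948 + 82604 + 900 + 3896 = 97998
L = 106299 / 97998 × 100 = 108.4706
Paasche component (current-period weights):
ΣP(Feb 2022)Q(Feb 2022) = 483×8 + 1025×12 + 21496×3 + 62×23 + 643×7 = 3864 + 12300 + 64488 + 1426 + 4501 = 86579
ΣP(Jan 2022)Q(Feb 2022) = 365×8 + 772×12 + 20651×3 + 50×23 + 487×7 = 2920 + 9264 + 61953 + 1150 + 3409 = 78696
P = 86579 / 78696 × 100 = 110.0170
Fisher = √(L × P) = √(108.4706 × 110.0170) = 109.2411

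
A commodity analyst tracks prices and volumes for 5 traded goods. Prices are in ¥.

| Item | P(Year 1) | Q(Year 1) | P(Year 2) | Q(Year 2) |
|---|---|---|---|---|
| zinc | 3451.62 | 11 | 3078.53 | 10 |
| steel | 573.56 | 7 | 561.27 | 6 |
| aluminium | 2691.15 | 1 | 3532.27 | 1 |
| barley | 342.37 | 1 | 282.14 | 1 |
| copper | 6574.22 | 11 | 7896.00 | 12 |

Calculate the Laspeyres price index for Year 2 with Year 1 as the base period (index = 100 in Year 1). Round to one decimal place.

109.5

Laspeyres price index uses base-period quantities as weights.
ΣP(Year 2)·Q(Year 1) = 3078.53×11 + 561.27×7 + 3532.27×1 + 282.14×1 + 7896.00×11 = 33863.83 + 3928.89 + 3532.27 + 282.14 + 86856 = 128463.13
ΣP(Year 1)·Q(Year 1) = 3451.62×11 + 573.56×7 + 2691.15×1 + 342.37×1 + 6574.22×11 = 37967.82 + 4014.92 + 2691.15 + 342.37 + 72316.42 = 117332.68
Index = 128463.13 / 117332.68 × 100 = 109.4862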